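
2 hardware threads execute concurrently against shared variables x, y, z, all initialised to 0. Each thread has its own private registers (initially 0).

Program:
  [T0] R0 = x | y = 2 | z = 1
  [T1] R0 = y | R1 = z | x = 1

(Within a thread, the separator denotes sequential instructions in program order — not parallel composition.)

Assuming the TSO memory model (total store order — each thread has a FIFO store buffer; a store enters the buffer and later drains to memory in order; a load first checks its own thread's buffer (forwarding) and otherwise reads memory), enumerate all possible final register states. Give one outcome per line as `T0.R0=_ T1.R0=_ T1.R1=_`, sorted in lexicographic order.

outcome vector order: (T0.R0,T1.R0,T1.R1)
|TSO outcomes| = 5

T0.R0=0 T1.R0=0 T1.R1=0
T0.R0=0 T1.R0=0 T1.R1=1
T0.R0=0 T1.R0=2 T1.R1=0
T0.R0=0 T1.R0=2 T1.R1=1
T0.R0=1 T1.R0=0 T1.R1=0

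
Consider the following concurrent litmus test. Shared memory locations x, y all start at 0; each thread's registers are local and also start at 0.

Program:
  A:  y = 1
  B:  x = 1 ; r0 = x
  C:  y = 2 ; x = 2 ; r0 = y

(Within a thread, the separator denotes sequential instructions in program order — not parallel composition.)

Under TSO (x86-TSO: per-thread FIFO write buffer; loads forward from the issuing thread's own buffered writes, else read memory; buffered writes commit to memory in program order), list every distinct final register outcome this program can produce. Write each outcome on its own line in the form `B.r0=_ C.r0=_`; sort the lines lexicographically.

outcome vector order: (B.r0,C.r0)
|TSO outcomes| = 4

B.r0=1 C.r0=1
B.r0=1 C.r0=2
B.r0=2 C.r0=1
B.r0=2 C.r0=2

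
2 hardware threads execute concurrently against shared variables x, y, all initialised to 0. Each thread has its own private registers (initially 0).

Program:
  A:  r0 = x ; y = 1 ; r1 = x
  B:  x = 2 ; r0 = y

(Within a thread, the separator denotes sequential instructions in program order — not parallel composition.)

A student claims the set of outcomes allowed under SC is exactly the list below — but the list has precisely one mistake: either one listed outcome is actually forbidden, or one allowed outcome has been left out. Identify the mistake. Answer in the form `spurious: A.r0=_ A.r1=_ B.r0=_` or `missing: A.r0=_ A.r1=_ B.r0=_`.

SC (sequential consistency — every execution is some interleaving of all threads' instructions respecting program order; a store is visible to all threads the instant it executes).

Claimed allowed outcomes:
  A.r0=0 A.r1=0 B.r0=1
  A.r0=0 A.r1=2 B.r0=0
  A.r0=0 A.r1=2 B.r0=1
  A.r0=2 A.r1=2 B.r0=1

outcome vector order: (A.r0,A.r1,B.r0)
SC (5): 001 020 021 220 221
SC∖claimed = {220}

missing: A.r0=2 A.r1=2 B.r0=0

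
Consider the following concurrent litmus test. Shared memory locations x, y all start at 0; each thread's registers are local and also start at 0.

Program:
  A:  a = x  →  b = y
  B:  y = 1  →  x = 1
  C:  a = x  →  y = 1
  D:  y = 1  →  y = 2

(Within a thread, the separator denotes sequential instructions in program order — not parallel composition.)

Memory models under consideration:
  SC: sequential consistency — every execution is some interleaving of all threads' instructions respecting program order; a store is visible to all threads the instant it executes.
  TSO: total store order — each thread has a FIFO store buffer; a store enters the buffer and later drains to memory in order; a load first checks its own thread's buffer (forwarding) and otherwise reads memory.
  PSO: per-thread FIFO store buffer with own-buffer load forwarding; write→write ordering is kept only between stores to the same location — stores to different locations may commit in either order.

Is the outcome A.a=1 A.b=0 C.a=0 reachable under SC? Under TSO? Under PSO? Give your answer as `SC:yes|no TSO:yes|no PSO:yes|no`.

outcome vector order: (A.a,A.b,C.a)
SC (10): (0,0,0), (0,0,1), (0,1,0), (0,1,1), (0,2,0), (0,2,1), (1,1,0), (1,1,1), (1,2,0), (1,2,1)
TSO (10): (0,0,0), (0,0,1), (0,1,0), (0,1,1), (0,2,0), (0,2,1), (1,1,0), (1,1,1), (1,2,0), (1,2,1)
PSO (12): (0,0,0), (0,0,1), (0,1,0), (0,1,1), (0,2,0), (0,2,1), (1,0,0), (1,0,1), (1,1,0), (1,1,1), (1,2,0), (1,2,1)
target (1,0,0) ∈ {PSO}

SC:no TSO:no PSO:yes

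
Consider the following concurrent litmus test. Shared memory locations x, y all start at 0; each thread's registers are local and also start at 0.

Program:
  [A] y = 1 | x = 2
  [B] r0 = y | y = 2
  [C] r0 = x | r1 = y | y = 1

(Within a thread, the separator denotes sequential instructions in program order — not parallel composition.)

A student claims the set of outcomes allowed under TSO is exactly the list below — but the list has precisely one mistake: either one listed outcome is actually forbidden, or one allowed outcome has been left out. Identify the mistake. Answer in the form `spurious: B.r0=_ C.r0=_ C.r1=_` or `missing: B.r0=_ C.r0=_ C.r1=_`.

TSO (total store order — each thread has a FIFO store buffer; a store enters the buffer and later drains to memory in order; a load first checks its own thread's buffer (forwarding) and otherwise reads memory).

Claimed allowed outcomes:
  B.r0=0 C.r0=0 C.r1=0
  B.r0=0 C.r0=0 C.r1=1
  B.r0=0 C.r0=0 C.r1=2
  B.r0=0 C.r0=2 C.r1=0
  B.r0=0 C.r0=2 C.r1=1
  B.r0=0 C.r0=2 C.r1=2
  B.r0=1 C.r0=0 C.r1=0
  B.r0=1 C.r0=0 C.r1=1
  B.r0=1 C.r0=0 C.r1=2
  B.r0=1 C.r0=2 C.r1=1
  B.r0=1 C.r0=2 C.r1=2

outcome vector order: (B.r0,C.r0,C.r1)
under TSO → (0,0,0); (0,0,1); (0,0,2); (0,2,1); (0,2,2); (1,0,0); (1,0,1); (1,0,2); (1,2,1); (1,2,2)
claimed∖TSO = {(0,2,0)}

spurious: B.r0=0 C.r0=2 C.r1=0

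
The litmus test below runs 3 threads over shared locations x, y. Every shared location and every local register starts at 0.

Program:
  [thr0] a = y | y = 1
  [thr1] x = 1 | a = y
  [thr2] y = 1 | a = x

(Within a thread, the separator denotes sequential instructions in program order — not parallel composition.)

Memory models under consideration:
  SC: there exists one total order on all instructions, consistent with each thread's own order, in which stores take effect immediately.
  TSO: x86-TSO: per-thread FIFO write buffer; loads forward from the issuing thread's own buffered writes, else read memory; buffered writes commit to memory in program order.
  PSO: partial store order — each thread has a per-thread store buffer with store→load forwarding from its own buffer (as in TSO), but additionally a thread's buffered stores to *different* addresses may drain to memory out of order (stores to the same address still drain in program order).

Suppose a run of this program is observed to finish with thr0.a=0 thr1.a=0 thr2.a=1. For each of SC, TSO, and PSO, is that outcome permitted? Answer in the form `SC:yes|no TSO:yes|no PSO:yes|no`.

outcome vector order: (thr0.a,thr1.a,thr2.a)
SC (6): 0/0/1 0/1/0 0/1/1 1/0/1 1/1/0 1/1/1
TSO (8): 0/0/0 0/0/1 0/1/0 0/1/1 1/0/0 1/0/1 1/1/0 1/1/1
PSO (8): 0/0/0 0/0/1 0/1/0 0/1/1 1/0/0 1/0/1 1/1/0 1/1/1
target 0/0/1 ∈ {SC,TSO,PSO}

SC:yes TSO:yes PSO:yes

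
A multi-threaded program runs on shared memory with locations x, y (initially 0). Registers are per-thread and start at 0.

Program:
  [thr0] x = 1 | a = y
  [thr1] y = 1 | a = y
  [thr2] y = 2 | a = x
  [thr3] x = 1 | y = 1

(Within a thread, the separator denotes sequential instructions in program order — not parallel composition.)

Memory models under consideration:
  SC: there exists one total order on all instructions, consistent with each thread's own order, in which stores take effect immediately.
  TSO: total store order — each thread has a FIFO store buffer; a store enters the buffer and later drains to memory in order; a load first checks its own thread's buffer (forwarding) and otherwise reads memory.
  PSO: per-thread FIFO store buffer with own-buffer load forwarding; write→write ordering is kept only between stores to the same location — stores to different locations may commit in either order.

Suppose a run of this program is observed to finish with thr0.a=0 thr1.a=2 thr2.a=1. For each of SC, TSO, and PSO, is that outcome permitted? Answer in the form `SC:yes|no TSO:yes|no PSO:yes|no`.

SC:yes TSO:yes PSO:yes

outcome vector order: (thr0.a,thr1.a,thr2.a)
SC: 10 outcomes — {<0 1 1> <0 2 1> <1 1 0> <1 1 1> <1 2 0> <1 2 1> <2 1 0> <2 1 1> <2 2 0> <2 2 1>}
TSO: 12 outcomes — {<0 1 0> <0 1 1> <0 2 0> <0 2 1> <1 1 0> <1 1 1> <1 2 0> <1 2 1> <2 1 0> <2 1 1> <2 2 0> <2 2 1>}
PSO: 12 outcomes — {<0 1 0> <0 1 1> <0 2 0> <0 2 1> <1 1 0> <1 1 1> <1 2 0> <1 2 1> <2 1 0> <2 1 1> <2 2 0> <2 2 1>}
target <0 2 1> ∈ {SC,TSO,PSO}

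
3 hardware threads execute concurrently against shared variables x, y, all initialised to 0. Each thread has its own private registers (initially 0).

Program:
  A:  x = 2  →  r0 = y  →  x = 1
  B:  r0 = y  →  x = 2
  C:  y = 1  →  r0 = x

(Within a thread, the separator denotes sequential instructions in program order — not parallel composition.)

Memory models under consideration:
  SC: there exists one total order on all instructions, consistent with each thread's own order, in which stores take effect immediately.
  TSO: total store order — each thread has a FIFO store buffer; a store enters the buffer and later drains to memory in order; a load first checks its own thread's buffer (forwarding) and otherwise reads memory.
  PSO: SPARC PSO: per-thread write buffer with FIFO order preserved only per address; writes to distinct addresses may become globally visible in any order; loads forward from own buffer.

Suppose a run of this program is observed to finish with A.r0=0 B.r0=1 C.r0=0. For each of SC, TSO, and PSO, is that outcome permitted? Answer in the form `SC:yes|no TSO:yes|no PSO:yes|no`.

SC:no TSO:yes PSO:yes

outcome vector order: (A.r0,B.r0,C.r0)
under SC → 001 002 011 012 100 101 102 110 111 112
under TSO → 000 001 002 010 011 012 100 101 102 110 111 112
under PSO → 000 001 002 010 011 012 100 101 102 110 111 112
target 010 ∈ {TSO,PSO}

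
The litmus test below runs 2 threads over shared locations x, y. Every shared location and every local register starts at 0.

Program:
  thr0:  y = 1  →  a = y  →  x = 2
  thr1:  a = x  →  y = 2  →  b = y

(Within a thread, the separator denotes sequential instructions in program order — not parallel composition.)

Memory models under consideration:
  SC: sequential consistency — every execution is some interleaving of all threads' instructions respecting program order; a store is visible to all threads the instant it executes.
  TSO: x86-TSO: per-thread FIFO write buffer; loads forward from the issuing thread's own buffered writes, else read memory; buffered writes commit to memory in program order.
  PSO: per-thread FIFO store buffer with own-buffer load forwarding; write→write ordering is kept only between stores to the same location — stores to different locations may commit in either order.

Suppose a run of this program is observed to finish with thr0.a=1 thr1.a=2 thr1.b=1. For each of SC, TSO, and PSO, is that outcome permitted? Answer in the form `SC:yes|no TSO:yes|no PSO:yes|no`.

outcome vector order: (thr0.a,thr1.a,thr1.b)
under SC → 101 102 122 202
under TSO → 101 102 122 202
under PSO → 101 102 121 122 202
target 121 ∈ {PSO}

SC:no TSO:no PSO:yes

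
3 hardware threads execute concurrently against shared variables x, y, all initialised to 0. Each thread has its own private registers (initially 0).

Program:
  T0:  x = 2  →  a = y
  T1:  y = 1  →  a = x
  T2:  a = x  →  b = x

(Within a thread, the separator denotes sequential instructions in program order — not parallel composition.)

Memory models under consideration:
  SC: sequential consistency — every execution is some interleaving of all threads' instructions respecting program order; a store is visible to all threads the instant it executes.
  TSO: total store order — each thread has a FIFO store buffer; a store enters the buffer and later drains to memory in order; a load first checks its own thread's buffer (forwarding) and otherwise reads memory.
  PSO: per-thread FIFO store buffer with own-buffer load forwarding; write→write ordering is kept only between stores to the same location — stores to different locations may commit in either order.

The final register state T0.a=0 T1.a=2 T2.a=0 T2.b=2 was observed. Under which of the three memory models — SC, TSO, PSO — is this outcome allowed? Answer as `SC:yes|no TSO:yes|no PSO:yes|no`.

SC:yes TSO:yes PSO:yes

outcome vector order: (T0.a,T1.a,T2.a,T2.b)
SC: 9 outcomes — {<0 2 0 0> <0 2 0 2> <0 2 2 2> <1 0 0 0> <1 0 0 2> <1 0 2 2> <1 2 0 0> <1 2 0 2> <1 2 2 2>}
TSO: 12 outcomes — {<0 0 0 0> <0 0 0 2> <0 0 2 2> <0 2 0 0> <0 2 0 2> <0 2 2 2> <1 0 0 0> <1 0 0 2> <1 0 2 2> <1 2 0 0> <1 2 0 2> <1 2 2 2>}
PSO: 12 outcomes — {<0 0 0 0> <0 0 0 2> <0 0 2 2> <0 2 0 0> <0 2 0 2> <0 2 2 2> <1 0 0 0> <1 0 0 2> <1 0 2 2> <1 2 0 0> <1 2 0 2> <1 2 2 2>}
target <0 2 0 2> ∈ {SC,TSO,PSO}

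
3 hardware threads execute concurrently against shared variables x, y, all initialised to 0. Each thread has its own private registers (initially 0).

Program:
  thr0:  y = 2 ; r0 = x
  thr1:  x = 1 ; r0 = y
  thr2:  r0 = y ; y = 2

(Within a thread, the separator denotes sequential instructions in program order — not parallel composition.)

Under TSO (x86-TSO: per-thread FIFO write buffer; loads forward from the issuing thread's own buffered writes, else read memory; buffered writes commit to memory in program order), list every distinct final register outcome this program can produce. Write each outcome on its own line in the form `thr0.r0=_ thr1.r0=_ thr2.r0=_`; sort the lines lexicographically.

outcome vector order: (thr0.r0,thr1.r0,thr2.r0)
|TSO outcomes| = 8

thr0.r0=0 thr1.r0=0 thr2.r0=0
thr0.r0=0 thr1.r0=0 thr2.r0=2
thr0.r0=0 thr1.r0=2 thr2.r0=0
thr0.r0=0 thr1.r0=2 thr2.r0=2
thr0.r0=1 thr1.r0=0 thr2.r0=0
thr0.r0=1 thr1.r0=0 thr2.r0=2
thr0.r0=1 thr1.r0=2 thr2.r0=0
thr0.r0=1 thr1.r0=2 thr2.r0=2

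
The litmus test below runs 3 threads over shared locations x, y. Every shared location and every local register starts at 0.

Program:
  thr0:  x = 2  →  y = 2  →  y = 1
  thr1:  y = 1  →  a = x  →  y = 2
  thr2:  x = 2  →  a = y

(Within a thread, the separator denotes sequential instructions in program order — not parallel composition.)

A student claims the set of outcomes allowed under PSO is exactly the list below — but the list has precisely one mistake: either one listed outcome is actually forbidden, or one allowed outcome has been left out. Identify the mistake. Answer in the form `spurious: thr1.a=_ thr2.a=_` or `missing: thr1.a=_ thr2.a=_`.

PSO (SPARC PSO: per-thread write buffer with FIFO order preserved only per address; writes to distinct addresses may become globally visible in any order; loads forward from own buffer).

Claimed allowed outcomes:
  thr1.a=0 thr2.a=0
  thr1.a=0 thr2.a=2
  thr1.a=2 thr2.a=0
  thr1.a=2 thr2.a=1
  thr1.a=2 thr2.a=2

outcome vector order: (thr1.a,thr2.a)
[PSO] allowed = {<0 0>; <0 1>; <0 2>; <2 0>; <2 1>; <2 2>}
PSO∖claimed = {<0 1>}

missing: thr1.a=0 thr2.a=1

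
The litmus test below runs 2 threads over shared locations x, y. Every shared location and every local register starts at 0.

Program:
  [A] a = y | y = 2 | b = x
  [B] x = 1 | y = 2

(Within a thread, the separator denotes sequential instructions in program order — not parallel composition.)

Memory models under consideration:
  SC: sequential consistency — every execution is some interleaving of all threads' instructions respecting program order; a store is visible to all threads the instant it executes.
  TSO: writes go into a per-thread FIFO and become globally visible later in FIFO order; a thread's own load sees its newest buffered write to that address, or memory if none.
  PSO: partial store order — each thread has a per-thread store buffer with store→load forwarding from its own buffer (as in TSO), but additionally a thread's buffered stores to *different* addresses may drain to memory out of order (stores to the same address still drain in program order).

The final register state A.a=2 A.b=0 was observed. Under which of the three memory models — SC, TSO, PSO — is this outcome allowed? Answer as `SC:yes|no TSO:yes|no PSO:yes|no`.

SC:no TSO:no PSO:yes

outcome vector order: (A.a,A.b)
SC (3): <0 0> <0 1> <2 1>
TSO (3): <0 0> <0 1> <2 1>
PSO (4): <0 0> <0 1> <2 0> <2 1>
target <2 0> ∈ {PSO}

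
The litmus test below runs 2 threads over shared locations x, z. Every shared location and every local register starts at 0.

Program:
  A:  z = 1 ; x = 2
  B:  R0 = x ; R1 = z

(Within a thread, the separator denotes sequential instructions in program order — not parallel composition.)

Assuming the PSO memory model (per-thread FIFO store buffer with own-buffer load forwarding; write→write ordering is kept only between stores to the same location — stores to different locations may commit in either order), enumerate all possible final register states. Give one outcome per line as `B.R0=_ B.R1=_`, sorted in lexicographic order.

outcome vector order: (B.R0,B.R1)
|PSO outcomes| = 4

B.R0=0 B.R1=0
B.R0=0 B.R1=1
B.R0=2 B.R1=0
B.R0=2 B.R1=1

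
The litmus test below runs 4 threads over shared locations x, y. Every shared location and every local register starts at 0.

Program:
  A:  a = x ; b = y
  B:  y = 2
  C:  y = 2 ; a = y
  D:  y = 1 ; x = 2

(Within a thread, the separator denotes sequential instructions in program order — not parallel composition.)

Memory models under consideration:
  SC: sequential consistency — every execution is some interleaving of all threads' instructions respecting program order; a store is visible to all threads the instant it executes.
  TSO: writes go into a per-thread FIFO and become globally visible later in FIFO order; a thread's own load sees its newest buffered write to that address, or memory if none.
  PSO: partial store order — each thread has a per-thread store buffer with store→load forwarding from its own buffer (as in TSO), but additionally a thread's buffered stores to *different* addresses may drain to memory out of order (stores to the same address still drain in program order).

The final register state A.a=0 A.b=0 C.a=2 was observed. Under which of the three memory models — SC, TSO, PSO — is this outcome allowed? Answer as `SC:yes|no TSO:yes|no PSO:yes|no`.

SC:yes TSO:yes PSO:yes

outcome vector order: (A.a,A.b,C.a)
under SC → <0 0 1>; <0 0 2>; <0 1 1>; <0 1 2>; <0 2 1>; <0 2 2>; <2 1 1>; <2 1 2>; <2 2 1>; <2 2 2>
under TSO → <0 0 1>; <0 0 2>; <0 1 1>; <0 1 2>; <0 2 1>; <0 2 2>; <2 1 1>; <2 1 2>; <2 2 1>; <2 2 2>
under PSO → <0 0 1>; <0 0 2>; <0 1 1>; <0 1 2>; <0 2 1>; <0 2 2>; <2 0 1>; <2 0 2>; <2 1 1>; <2 1 2>; <2 2 1>; <2 2 2>
target <0 0 2> ∈ {SC,TSO,PSO}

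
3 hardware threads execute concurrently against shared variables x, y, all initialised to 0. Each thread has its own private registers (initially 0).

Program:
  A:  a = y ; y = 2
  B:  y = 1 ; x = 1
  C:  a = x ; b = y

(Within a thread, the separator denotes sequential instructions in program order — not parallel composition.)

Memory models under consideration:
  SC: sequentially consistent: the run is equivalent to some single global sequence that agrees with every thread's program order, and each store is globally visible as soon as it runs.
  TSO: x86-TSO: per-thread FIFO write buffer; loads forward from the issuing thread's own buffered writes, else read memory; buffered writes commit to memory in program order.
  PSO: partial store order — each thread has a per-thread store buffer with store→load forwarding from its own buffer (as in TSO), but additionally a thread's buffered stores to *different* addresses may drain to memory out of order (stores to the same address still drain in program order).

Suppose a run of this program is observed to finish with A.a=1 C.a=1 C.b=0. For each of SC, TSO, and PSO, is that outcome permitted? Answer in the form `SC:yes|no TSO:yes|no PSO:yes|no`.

SC:no TSO:no PSO:yes

outcome vector order: (A.a,C.a,C.b)
SC (10): <0 0 0>; <0 0 1>; <0 0 2>; <0 1 1>; <0 1 2>; <1 0 0>; <1 0 1>; <1 0 2>; <1 1 1>; <1 1 2>
TSO (10): <0 0 0>; <0 0 1>; <0 0 2>; <0 1 1>; <0 1 2>; <1 0 0>; <1 0 1>; <1 0 2>; <1 1 1>; <1 1 2>
PSO (12): <0 0 0>; <0 0 1>; <0 0 2>; <0 1 0>; <0 1 1>; <0 1 2>; <1 0 0>; <1 0 1>; <1 0 2>; <1 1 0>; <1 1 1>; <1 1 2>
target <1 1 0> ∈ {PSO}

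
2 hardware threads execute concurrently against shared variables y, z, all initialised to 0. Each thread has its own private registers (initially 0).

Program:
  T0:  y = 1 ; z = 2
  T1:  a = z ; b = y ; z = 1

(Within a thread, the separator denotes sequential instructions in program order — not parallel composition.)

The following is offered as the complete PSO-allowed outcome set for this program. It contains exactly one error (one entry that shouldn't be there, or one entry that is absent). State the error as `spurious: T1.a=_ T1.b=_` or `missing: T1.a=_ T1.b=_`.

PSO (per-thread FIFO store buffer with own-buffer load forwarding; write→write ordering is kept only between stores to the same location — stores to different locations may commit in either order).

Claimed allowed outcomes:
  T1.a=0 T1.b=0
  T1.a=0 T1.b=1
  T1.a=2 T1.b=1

outcome vector order: (T1.a,T1.b)
[PSO] allowed = {<0 0> <0 1> <2 0> <2 1>}
PSO∖claimed = {<2 0>}

missing: T1.a=2 T1.b=0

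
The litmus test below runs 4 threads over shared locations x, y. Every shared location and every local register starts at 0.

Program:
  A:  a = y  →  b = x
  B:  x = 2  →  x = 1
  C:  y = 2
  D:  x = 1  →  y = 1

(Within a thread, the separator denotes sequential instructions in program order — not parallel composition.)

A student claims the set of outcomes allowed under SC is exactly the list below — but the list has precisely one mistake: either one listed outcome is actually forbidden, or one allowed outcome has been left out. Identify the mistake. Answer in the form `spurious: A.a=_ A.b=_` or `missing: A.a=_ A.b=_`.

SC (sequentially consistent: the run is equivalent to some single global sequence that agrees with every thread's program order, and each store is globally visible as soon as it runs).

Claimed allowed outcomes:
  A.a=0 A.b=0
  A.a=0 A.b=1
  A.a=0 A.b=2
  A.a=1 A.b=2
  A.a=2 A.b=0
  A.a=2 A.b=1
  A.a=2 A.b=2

outcome vector order: (A.a,A.b)
SC (8): (0,0), (0,1), (0,2), (1,1), (1,2), (2,0), (2,1), (2,2)
SC∖claimed = {(1,1)}

missing: A.a=1 A.b=1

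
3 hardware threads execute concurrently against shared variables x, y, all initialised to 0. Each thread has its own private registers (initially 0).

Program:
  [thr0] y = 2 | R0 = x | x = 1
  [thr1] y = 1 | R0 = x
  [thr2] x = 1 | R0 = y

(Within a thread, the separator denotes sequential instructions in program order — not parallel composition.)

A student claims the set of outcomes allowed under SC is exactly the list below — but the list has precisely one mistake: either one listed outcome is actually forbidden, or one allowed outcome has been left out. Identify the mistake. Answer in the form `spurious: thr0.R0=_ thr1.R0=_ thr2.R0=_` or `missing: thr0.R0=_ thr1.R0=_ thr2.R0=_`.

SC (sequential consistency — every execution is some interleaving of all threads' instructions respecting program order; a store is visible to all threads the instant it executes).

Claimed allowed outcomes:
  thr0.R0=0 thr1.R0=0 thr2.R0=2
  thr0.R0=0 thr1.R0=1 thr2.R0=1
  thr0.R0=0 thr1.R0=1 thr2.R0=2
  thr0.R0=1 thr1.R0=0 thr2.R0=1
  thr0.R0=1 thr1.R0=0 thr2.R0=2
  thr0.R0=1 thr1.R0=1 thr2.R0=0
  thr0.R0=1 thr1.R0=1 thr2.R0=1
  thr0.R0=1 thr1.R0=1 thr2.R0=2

outcome vector order: (thr0.R0,thr1.R0,thr2.R0)
[SC] allowed = {0/0/1; 0/0/2; 0/1/1; 0/1/2; 1/0/1; 1/0/2; 1/1/0; 1/1/1; 1/1/2}
SC∖claimed = {0/0/1}

missing: thr0.R0=0 thr1.R0=0 thr2.R0=1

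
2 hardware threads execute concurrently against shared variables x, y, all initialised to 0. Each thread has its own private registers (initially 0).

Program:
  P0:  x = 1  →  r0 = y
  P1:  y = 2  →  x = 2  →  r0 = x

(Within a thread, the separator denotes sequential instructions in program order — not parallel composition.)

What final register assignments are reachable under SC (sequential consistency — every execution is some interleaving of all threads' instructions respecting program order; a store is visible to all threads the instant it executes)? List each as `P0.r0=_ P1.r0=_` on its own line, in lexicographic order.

outcome vector order: (P0.r0,P1.r0)
|SC outcomes| = 3

P0.r0=0 P1.r0=2
P0.r0=2 P1.r0=1
P0.r0=2 P1.r0=2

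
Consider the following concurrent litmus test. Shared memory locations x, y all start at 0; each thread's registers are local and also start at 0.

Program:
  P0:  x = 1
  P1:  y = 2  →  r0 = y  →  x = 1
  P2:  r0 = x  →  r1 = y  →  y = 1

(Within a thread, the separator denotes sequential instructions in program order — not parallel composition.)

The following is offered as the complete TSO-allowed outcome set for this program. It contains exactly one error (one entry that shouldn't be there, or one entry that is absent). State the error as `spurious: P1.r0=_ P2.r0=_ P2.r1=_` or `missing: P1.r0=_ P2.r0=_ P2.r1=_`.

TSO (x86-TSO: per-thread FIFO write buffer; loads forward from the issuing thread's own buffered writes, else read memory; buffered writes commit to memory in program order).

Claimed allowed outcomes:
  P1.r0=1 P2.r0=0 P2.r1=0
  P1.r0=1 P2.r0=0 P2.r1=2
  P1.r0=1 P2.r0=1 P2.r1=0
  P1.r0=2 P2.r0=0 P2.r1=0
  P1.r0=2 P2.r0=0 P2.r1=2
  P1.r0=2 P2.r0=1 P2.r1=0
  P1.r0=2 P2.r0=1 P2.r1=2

missing: P1.r0=1 P2.r0=1 P2.r1=2

outcome vector order: (P1.r0,P2.r0,P2.r1)
[TSO] allowed = {100 102 110 112 200 202 210 212}
TSO∖claimed = {112}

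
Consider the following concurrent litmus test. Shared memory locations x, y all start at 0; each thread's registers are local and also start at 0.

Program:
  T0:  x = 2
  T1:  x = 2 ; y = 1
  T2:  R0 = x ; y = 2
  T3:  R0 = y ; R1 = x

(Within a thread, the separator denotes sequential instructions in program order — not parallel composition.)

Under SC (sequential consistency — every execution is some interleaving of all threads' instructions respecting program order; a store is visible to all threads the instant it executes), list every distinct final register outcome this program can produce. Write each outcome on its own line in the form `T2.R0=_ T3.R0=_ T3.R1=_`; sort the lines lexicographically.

T2.R0=0 T3.R0=0 T3.R1=0
T2.R0=0 T3.R0=0 T3.R1=2
T2.R0=0 T3.R0=1 T3.R1=2
T2.R0=0 T3.R0=2 T3.R1=0
T2.R0=0 T3.R0=2 T3.R1=2
T2.R0=2 T3.R0=0 T3.R1=0
T2.R0=2 T3.R0=0 T3.R1=2
T2.R0=2 T3.R0=1 T3.R1=2
T2.R0=2 T3.R0=2 T3.R1=2

outcome vector order: (T2.R0,T3.R0,T3.R1)
|SC outcomes| = 9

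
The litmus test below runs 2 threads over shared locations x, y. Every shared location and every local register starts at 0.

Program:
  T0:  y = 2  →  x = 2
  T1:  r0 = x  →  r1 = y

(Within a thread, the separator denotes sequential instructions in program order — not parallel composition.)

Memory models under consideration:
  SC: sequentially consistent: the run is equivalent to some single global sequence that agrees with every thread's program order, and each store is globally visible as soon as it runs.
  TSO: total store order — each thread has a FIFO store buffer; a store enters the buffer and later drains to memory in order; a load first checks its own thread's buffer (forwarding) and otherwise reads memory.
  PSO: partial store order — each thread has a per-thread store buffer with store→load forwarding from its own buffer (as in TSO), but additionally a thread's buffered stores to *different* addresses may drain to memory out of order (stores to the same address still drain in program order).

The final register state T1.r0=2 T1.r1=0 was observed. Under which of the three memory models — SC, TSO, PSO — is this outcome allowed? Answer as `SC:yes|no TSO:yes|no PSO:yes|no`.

outcome vector order: (T1.r0,T1.r1)
SC (3): <0 0>, <0 2>, <2 2>
TSO (3): <0 0>, <0 2>, <2 2>
PSO (4): <0 0>, <0 2>, <2 0>, <2 2>
target <2 0> ∈ {PSO}

SC:no TSO:no PSO:yes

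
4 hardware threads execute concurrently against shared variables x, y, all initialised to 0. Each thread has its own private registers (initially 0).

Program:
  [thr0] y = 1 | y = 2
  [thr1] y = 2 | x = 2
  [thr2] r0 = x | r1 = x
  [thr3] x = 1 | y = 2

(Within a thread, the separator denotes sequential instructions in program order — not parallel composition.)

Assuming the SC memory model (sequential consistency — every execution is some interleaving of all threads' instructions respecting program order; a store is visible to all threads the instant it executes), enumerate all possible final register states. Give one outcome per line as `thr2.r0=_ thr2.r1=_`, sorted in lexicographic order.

thr2.r0=0 thr2.r1=0
thr2.r0=0 thr2.r1=1
thr2.r0=0 thr2.r1=2
thr2.r0=1 thr2.r1=1
thr2.r0=1 thr2.r1=2
thr2.r0=2 thr2.r1=1
thr2.r0=2 thr2.r1=2

outcome vector order: (thr2.r0,thr2.r1)
|SC outcomes| = 7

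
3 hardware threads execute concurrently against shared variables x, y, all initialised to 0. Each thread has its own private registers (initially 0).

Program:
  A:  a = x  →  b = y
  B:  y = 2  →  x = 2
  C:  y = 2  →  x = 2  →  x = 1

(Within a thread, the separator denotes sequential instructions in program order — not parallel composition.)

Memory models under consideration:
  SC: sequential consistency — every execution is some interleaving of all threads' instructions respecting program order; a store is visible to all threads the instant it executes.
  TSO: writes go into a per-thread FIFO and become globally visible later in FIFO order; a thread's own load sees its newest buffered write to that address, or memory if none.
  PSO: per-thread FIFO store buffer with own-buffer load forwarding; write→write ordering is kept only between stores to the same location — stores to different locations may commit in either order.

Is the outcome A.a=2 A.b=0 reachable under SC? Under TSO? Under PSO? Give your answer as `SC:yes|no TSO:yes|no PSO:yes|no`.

outcome vector order: (A.a,A.b)
[SC] allowed = {<0 0>, <0 2>, <1 2>, <2 2>}
[TSO] allowed = {<0 0>, <0 2>, <1 2>, <2 2>}
[PSO] allowed = {<0 0>, <0 2>, <1 0>, <1 2>, <2 0>, <2 2>}
target <2 0> ∈ {PSO}

SC:no TSO:no PSO:yes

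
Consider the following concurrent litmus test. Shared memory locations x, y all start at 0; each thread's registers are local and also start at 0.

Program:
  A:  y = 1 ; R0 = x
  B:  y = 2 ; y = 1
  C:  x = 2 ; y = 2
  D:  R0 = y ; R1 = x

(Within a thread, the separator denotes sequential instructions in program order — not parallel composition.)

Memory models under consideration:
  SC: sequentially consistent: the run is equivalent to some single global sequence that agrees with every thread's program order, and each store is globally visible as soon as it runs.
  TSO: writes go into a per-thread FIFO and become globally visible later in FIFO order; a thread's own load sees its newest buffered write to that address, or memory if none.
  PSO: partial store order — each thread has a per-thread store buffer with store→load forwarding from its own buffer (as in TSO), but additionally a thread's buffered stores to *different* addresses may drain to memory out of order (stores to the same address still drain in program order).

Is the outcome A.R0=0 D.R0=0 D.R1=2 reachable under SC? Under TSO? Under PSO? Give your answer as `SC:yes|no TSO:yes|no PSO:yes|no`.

outcome vector order: (A.R0,D.R0,D.R1)
[SC] allowed = {(0,0,0); (0,0,2); (0,1,0); (0,1,2); (0,2,0); (0,2,2); (2,0,0); (2,0,2); (2,1,0); (2,1,2); (2,2,0); (2,2,2)}
[TSO] allowed = {(0,0,0); (0,0,2); (0,1,0); (0,1,2); (0,2,0); (0,2,2); (2,0,0); (2,0,2); (2,1,0); (2,1,2); (2,2,0); (2,2,2)}
[PSO] allowed = {(0,0,0); (0,0,2); (0,1,0); (0,1,2); (0,2,0); (0,2,2); (2,0,0); (2,0,2); (2,1,0); (2,1,2); (2,2,0); (2,2,2)}
target (0,0,2) ∈ {SC,TSO,PSO}

SC:yes TSO:yes PSO:yes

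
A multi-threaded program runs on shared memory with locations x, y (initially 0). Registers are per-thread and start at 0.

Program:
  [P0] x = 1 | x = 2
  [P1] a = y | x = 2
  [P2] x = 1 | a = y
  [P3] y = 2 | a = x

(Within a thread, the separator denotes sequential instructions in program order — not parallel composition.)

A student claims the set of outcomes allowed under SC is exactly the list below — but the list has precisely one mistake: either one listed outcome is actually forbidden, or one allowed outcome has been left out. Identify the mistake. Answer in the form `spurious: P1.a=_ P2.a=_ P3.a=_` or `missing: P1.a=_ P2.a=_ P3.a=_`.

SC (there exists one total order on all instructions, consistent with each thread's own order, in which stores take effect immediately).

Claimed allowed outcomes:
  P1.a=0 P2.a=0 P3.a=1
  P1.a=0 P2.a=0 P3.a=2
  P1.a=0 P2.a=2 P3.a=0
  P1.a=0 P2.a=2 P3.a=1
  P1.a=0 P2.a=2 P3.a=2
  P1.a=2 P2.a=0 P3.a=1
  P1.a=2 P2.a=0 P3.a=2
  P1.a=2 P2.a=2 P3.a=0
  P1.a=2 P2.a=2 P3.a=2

outcome vector order: (P1.a,P2.a,P3.a)
SC: 10 outcomes — {0/0/1; 0/0/2; 0/2/0; 0/2/1; 0/2/2; 2/0/1; 2/0/2; 2/2/0; 2/2/1; 2/2/2}
SC∖claimed = {2/2/1}

missing: P1.a=2 P2.a=2 P3.a=1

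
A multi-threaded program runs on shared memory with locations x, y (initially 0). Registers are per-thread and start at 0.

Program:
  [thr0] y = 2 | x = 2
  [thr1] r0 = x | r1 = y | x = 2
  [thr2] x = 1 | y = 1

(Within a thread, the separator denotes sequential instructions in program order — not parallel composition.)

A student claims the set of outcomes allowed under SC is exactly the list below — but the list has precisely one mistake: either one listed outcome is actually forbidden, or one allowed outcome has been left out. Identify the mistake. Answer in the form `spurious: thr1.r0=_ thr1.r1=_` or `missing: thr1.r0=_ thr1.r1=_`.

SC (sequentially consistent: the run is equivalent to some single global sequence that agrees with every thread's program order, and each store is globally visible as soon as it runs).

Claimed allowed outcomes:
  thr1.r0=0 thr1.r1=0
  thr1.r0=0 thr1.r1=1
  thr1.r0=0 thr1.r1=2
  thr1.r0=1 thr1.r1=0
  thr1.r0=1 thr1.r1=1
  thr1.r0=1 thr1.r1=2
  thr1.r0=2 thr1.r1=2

outcome vector order: (thr1.r0,thr1.r1)
SC: 8 outcomes — {<0 0>, <0 1>, <0 2>, <1 0>, <1 1>, <1 2>, <2 1>, <2 2>}
SC∖claimed = {<2 1>}

missing: thr1.r0=2 thr1.r1=1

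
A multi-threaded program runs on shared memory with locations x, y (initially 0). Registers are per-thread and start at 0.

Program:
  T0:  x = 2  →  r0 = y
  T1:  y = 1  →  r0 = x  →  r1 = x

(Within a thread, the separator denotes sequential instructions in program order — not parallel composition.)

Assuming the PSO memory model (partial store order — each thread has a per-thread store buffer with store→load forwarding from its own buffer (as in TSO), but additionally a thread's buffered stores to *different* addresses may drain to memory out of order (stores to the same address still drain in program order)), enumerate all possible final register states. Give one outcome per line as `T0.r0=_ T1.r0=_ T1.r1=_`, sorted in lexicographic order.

outcome vector order: (T0.r0,T1.r0,T1.r1)
|PSO outcomes| = 6

T0.r0=0 T1.r0=0 T1.r1=0
T0.r0=0 T1.r0=0 T1.r1=2
T0.r0=0 T1.r0=2 T1.r1=2
T0.r0=1 T1.r0=0 T1.r1=0
T0.r0=1 T1.r0=0 T1.r1=2
T0.r0=1 T1.r0=2 T1.r1=2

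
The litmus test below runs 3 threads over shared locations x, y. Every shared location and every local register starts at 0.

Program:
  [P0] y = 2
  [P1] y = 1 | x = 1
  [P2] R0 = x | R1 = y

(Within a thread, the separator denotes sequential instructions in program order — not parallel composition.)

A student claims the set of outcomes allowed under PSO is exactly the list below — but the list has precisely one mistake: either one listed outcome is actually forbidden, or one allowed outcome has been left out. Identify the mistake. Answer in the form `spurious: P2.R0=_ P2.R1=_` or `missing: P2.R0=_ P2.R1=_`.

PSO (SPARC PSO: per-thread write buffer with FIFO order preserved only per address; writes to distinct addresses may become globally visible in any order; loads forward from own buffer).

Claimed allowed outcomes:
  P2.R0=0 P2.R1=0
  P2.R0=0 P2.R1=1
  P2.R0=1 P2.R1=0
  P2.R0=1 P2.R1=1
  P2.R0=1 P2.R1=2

outcome vector order: (P2.R0,P2.R1)
[PSO] allowed = {(0,0), (0,1), (0,2), (1,0), (1,1), (1,2)}
PSO∖claimed = {(0,2)}

missing: P2.R0=0 P2.R1=2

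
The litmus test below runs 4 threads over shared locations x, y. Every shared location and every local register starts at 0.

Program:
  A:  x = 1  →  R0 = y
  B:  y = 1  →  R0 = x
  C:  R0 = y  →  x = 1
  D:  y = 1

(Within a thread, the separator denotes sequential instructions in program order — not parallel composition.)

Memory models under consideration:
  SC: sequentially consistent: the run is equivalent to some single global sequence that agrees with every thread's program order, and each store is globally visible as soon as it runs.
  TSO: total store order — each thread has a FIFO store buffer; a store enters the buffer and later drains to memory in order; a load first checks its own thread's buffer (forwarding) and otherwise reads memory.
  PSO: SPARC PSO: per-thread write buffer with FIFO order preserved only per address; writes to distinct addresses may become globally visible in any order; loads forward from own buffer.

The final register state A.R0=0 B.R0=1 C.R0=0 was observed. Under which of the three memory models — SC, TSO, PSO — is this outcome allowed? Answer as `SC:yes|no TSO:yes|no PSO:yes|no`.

outcome vector order: (A.R0,B.R0,C.R0)
under SC → (0,1,0) (0,1,1) (1,0,0) (1,0,1) (1,1,0) (1,1,1)
under TSO → (0,0,0) (0,0,1) (0,1,0) (0,1,1) (1,0,0) (1,0,1) (1,1,0) (1,1,1)
under PSO → (0,0,0) (0,0,1) (0,1,0) (0,1,1) (1,0,0) (1,0,1) (1,1,0) (1,1,1)
target (0,1,0) ∈ {SC,TSO,PSO}

SC:yes TSO:yes PSO:yes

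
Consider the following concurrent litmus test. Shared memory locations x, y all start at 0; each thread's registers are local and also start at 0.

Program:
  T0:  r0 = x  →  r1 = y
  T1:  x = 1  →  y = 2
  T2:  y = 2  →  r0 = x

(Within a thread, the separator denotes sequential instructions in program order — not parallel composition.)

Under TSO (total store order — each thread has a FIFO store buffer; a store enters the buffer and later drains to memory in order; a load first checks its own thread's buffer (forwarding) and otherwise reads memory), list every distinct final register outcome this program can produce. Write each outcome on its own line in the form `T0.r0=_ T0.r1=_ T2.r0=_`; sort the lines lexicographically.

T0.r0=0 T0.r1=0 T2.r0=0
T0.r0=0 T0.r1=0 T2.r0=1
T0.r0=0 T0.r1=2 T2.r0=0
T0.r0=0 T0.r1=2 T2.r0=1
T0.r0=1 T0.r1=0 T2.r0=0
T0.r0=1 T0.r1=0 T2.r0=1
T0.r0=1 T0.r1=2 T2.r0=0
T0.r0=1 T0.r1=2 T2.r0=1

outcome vector order: (T0.r0,T0.r1,T2.r0)
|TSO outcomes| = 8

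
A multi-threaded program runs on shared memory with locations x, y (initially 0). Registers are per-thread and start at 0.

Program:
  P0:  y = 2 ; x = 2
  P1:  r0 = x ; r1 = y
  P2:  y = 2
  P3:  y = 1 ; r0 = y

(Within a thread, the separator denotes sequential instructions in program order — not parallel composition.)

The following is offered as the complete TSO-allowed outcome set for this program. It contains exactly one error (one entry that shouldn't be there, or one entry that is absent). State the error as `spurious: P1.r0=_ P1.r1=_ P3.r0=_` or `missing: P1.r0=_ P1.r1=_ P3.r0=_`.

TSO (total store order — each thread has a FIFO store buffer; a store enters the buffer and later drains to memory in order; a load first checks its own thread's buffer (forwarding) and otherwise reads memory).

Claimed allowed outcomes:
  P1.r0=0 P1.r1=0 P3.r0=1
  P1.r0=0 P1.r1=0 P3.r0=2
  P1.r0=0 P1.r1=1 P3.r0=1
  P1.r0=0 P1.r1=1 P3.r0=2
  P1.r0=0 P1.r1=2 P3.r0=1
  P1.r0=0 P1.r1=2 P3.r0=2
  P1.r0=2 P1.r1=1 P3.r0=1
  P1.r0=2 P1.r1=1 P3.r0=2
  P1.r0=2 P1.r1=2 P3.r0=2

missing: P1.r0=2 P1.r1=2 P3.r0=1

outcome vector order: (P1.r0,P1.r1,P3.r0)
TSO (10): (0,0,1); (0,0,2); (0,1,1); (0,1,2); (0,2,1); (0,2,2); (2,1,1); (2,1,2); (2,2,1); (2,2,2)
TSO∖claimed = {(2,2,1)}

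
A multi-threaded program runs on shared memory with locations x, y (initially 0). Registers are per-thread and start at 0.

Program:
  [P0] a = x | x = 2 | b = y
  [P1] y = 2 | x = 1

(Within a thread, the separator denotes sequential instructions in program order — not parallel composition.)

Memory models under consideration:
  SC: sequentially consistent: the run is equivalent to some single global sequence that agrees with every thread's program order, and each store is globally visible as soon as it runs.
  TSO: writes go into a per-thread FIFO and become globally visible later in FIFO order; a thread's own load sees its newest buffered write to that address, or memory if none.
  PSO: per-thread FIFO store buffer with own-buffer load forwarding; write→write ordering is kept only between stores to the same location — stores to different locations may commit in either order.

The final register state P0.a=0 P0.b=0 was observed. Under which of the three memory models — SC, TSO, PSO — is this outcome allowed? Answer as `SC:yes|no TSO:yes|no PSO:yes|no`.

SC:yes TSO:yes PSO:yes

outcome vector order: (P0.a,P0.b)
[SC] allowed = {0/0, 0/2, 1/2}
[TSO] allowed = {0/0, 0/2, 1/2}
[PSO] allowed = {0/0, 0/2, 1/0, 1/2}
target 0/0 ∈ {SC,TSO,PSO}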